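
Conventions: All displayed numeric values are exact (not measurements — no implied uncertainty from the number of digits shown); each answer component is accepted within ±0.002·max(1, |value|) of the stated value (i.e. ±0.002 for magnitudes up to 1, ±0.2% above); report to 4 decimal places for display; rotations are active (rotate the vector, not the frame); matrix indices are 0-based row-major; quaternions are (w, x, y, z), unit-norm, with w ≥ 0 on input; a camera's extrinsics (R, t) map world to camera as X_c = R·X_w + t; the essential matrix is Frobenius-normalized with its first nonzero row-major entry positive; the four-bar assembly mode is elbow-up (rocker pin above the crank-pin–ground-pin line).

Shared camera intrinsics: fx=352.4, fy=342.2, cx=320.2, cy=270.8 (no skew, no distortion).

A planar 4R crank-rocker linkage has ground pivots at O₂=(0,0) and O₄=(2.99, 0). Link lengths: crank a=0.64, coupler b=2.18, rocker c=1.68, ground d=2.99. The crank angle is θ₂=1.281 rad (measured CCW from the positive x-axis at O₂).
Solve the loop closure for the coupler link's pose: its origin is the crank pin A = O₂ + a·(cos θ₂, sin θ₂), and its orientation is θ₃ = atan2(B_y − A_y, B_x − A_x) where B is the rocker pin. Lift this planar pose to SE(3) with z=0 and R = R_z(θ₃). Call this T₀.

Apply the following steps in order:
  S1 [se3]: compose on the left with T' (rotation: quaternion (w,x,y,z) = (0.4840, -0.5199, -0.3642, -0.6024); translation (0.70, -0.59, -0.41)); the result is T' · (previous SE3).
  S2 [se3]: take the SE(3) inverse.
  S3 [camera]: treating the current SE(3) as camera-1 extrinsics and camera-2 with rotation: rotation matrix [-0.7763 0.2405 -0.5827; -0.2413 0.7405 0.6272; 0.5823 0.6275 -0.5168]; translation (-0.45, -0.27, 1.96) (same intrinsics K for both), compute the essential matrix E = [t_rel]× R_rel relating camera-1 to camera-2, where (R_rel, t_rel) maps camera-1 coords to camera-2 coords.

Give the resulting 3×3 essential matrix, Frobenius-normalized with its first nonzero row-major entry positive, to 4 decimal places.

matrix = [0.0027 -0.1349 0.6052; 0.6142 0.0318 -0.1676; 0.3503 -0.0670 0.2864]

source (fourbar_fk): coupler pose = R=[0.9186 -0.3952 0.0000; 0.3952 0.9186 0.0000; 0.0000 0.0000 1.0000], t=(0.1829, 0.6133, 0.0000)
after S1 (compose_se3): R=[0.3884 0.8799 0.2738; -0.2930 -0.1638 0.9420; 0.8737 -0.4460 0.1942], t=(1.2915, -0.7907, -0.2705)
after S2 (invert_se3): R=[0.3884 -0.2930 0.8737; 0.8799 -0.1638 -0.4460; 0.2738 0.9420 0.1942], t=(-0.4969, -1.3866, 0.4437)
after S3 (essential): [0.0027 -0.1349 0.6052; 0.6142 0.0318 -0.1676; 0.3503 -0.0670 0.2864]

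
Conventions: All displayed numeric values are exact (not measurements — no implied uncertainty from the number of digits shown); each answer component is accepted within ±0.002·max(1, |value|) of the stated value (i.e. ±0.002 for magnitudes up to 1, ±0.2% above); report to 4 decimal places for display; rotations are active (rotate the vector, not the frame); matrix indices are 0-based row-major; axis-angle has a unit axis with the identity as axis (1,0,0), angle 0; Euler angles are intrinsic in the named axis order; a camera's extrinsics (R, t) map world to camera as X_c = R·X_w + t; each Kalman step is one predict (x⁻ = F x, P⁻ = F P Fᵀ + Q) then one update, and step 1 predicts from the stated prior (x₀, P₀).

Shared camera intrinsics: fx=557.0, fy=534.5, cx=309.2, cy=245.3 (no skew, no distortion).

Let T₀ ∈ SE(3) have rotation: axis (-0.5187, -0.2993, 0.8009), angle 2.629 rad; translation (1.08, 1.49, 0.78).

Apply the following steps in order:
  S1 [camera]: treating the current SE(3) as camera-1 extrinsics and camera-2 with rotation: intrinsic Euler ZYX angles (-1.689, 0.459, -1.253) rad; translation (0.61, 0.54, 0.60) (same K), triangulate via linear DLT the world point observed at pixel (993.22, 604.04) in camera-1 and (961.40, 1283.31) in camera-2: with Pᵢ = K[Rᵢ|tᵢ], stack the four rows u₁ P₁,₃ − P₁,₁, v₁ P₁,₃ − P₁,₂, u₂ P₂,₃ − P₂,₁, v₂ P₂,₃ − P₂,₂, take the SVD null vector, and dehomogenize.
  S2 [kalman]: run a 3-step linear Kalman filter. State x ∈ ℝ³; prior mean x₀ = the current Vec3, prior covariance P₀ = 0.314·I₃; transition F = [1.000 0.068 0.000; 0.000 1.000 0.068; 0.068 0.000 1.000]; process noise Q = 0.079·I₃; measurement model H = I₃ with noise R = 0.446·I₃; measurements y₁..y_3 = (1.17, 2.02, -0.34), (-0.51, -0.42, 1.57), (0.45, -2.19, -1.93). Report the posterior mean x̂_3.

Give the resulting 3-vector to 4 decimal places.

after S1 (triangulate): (-0.8022, 0.3034, 0.0203)
after S2 (kf_track): (0.0584, -0.4707, -0.4217)

result = (0.0584, -0.4707, -0.4217)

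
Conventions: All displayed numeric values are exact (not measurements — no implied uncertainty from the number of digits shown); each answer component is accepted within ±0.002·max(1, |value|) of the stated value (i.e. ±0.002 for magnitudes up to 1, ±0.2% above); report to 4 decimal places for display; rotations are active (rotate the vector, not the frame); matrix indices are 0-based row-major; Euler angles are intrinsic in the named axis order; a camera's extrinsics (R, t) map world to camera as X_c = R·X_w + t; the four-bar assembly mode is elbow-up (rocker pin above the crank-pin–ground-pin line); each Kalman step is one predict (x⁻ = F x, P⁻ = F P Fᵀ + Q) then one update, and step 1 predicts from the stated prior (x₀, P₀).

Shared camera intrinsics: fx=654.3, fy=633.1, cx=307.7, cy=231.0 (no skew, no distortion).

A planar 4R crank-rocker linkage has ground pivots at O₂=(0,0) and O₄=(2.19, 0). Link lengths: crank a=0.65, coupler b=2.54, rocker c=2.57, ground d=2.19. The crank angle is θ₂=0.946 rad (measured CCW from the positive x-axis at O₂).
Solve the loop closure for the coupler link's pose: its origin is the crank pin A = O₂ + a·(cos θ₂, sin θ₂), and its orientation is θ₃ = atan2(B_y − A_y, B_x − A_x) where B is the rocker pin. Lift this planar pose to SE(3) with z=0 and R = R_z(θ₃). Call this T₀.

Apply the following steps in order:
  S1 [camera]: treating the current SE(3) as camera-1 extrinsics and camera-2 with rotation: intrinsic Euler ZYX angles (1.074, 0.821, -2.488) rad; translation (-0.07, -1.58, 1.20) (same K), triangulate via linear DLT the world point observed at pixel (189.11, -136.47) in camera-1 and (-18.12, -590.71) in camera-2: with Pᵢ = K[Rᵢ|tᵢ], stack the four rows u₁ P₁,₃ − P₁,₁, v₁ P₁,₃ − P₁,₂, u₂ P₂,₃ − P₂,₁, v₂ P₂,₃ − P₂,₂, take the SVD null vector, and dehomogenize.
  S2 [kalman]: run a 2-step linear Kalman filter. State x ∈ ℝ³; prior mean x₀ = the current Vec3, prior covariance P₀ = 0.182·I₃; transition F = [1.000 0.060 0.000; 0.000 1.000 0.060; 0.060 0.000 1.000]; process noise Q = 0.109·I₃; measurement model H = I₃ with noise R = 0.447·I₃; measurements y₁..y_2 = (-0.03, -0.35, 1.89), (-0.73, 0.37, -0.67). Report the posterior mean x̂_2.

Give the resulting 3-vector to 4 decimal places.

result = (-0.6525, 0.0567, 0.3413)

source (fourbar_fk): coupler pose = R=[0.6023 -0.7982 0.0000; 0.7982 0.6023 0.0000; 0.0000 0.0000 1.0000], t=(0.3802, 0.5272, 0.0000)
after S1 (triangulate): (-0.9318, -0.1150, 0.4925)
after S2 (kf_track): (-0.6525, 0.0567, 0.3413)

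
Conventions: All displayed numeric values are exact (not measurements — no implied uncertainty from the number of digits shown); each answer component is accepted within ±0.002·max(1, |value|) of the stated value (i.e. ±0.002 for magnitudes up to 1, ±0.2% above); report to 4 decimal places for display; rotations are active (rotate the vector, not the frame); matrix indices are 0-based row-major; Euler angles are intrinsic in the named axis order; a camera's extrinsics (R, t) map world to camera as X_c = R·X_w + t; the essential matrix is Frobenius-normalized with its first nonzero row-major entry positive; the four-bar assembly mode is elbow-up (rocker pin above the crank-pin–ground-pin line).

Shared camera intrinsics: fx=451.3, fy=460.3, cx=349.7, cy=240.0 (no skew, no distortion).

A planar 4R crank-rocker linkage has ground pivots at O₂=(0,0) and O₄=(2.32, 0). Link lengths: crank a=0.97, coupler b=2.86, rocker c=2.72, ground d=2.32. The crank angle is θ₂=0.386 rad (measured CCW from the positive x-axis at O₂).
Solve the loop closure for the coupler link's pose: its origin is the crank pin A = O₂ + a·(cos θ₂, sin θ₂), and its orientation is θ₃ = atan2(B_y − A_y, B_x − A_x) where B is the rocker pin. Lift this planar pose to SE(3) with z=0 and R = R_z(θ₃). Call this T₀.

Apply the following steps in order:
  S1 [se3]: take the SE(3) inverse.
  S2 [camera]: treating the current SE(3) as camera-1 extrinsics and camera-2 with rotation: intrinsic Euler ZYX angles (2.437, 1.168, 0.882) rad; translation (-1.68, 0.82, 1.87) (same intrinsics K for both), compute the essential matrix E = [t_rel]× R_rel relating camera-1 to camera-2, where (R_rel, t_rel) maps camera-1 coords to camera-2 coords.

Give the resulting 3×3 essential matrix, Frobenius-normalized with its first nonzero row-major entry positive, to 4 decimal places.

matrix = [0.1105 -0.3113 0.2185; 0.4430 -0.4552 -0.1620; -0.1791 -0.2096 0.5808]

source (fourbar_fk): coupler pose = R=[0.5718 -0.8204 0.0000; 0.8204 0.5718 0.0000; 0.0000 0.0000 1.0000], t=(0.8986, 0.3652, 0.0000)
after S1 (invert_se3): R=[0.5718 0.8204 0.0000; -0.8204 0.5718 -0.0000; 0.0000 0.0000 1.0000], t=(-0.8134, 0.5284, 0.0000)
after S2 (essential): [0.1105 -0.3113 0.2185; 0.4430 -0.4552 -0.1620; -0.1791 -0.2096 0.5808]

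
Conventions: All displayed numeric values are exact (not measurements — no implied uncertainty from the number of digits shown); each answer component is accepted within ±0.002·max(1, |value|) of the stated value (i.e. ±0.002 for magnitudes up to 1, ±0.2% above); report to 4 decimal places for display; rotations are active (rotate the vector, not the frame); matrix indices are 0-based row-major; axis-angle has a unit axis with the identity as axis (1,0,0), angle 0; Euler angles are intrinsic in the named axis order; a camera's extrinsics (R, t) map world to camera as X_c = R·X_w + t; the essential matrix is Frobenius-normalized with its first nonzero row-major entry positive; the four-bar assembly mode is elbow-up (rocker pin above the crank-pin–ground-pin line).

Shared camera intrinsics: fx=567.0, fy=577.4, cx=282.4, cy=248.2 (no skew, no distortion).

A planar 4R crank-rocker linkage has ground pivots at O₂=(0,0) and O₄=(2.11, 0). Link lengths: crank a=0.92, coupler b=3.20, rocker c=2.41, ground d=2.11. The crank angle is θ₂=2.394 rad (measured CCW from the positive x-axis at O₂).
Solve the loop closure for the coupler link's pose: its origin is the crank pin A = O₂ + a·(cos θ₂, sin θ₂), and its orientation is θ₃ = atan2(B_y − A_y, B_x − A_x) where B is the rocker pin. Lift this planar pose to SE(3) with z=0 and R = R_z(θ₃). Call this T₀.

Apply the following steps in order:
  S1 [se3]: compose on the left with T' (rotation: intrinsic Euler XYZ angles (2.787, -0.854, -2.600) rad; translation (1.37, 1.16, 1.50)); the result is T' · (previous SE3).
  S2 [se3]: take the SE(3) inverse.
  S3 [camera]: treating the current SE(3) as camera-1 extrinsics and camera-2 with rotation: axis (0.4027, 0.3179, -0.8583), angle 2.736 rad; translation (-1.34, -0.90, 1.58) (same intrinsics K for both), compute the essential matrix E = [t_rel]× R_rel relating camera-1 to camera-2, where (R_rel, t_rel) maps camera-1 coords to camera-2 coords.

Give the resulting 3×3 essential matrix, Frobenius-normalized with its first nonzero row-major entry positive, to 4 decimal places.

matrix = [0.0736 0.4671 -0.1943; -0.0627 -0.4475 0.1858; 0.7001 -0.0983 0.0149]

source (fourbar_fk): coupler pose = R=[0.8308 -0.5566 0.0000; 0.5566 0.8308 0.0000; 0.0000 0.0000 1.0000], t=(-0.6747, 0.6255, 0.0000)
after S1 (compose_se3): R=[-0.2792 0.5947 -0.7539; 0.9601 0.1615 -0.2281; -0.0139 -0.7875 -0.6161], t=(1.9616, 1.1007, 0.7980)
after S2 (invert_se3): R=[-0.2792 0.9601 -0.0139; 0.5947 0.1615 -0.7875; -0.7539 -0.2281 -0.6161], t=(-0.4982, -0.7160, 2.2216)
after S3 (essential): [0.0736 0.4671 -0.1943; -0.0627 -0.4475 0.1858; 0.7001 -0.0983 0.0149]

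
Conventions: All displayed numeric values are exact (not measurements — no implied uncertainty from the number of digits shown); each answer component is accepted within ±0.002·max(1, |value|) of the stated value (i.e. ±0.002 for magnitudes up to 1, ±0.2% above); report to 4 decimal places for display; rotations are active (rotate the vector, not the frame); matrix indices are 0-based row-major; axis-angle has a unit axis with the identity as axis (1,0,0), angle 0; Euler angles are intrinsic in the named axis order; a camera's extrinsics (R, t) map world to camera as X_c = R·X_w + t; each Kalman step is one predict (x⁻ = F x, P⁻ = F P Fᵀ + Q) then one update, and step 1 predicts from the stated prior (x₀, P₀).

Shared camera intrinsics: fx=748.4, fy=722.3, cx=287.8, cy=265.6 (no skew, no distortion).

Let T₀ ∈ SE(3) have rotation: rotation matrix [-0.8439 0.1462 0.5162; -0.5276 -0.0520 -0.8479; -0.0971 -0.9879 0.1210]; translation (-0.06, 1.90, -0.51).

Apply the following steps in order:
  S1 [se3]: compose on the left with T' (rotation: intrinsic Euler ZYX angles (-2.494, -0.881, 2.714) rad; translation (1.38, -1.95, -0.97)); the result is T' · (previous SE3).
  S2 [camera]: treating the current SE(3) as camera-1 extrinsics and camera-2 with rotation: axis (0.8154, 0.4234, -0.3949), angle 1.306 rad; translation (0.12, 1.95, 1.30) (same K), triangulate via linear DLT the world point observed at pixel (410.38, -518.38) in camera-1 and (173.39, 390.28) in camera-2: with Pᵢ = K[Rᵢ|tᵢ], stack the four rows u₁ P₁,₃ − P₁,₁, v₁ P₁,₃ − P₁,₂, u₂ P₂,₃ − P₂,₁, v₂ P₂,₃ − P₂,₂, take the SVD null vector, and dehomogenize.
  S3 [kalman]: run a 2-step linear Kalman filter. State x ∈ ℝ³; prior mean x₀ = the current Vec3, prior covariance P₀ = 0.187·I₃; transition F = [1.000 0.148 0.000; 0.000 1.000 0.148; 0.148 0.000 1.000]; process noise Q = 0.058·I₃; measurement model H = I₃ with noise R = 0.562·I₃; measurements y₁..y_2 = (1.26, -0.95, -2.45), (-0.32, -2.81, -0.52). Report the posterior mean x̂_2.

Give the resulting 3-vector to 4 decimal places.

result = (-0.8611, -0.6019, -0.0191)

after S1 (compose_se3): R=[0.6620 0.7413 -0.1109; -0.1517 -0.0123 -0.9883; -0.7340 0.6711 0.1043], t=(1.2652, -0.1341, -0.2195)
after S2 (triangulate): (-1.7830, 0.5436, 1.9516)
after S3 (kf_track): (-0.8611, -0.6019, -0.0191)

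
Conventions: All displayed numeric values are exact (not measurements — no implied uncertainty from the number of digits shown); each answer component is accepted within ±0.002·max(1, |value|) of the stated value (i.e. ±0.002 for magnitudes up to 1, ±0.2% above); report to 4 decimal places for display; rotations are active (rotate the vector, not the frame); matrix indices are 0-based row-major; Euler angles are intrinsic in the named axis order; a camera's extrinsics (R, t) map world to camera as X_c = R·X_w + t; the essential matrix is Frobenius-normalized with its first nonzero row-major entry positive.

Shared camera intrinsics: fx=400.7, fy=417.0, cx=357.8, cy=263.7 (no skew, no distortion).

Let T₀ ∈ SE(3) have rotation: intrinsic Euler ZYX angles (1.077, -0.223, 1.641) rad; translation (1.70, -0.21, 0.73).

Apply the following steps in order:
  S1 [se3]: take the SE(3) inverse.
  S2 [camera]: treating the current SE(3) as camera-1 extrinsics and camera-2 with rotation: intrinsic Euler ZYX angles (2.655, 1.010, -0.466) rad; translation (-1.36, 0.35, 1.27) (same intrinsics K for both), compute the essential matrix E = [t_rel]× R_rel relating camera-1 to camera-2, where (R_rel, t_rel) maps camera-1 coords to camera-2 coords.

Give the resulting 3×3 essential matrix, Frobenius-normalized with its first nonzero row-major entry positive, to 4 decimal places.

matrix = [0.0718 -0.1161 0.1888; 0.3545 -0.3246 0.4666; -0.5935 -0.0732 0.3734]

after S1 (invert_se3): R=[0.4622 0.8587 0.2212; -0.0428 -0.2275 0.9728; 0.8857 -0.4591 -0.0684], t=(-0.7669, -0.6852, -1.5522)
after S2 (essential): [0.0718 -0.1161 0.1888; 0.3545 -0.3246 0.4666; -0.5935 -0.0732 0.3734]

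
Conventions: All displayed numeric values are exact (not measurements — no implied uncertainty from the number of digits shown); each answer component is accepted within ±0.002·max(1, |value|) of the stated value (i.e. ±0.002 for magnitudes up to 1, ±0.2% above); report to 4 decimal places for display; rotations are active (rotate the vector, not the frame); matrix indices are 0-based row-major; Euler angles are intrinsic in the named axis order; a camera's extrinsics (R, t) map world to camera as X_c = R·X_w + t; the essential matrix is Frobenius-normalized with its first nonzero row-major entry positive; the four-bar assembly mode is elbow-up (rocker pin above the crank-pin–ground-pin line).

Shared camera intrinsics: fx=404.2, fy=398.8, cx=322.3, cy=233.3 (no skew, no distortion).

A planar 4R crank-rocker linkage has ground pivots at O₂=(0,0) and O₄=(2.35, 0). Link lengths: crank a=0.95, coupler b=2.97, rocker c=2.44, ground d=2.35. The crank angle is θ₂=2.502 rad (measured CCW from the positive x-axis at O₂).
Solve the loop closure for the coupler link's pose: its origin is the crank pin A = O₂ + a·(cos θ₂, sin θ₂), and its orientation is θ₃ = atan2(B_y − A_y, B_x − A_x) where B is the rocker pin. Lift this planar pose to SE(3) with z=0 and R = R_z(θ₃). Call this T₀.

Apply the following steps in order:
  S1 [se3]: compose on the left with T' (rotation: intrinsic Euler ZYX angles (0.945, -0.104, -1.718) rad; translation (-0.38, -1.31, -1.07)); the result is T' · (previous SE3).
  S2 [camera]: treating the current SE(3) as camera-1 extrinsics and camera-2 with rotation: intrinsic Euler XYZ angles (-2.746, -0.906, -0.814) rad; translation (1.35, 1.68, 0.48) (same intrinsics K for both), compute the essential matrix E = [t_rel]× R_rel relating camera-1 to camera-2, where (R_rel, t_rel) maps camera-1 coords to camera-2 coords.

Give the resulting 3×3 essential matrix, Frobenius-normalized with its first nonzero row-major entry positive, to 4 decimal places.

source (fourbar_fk): coupler pose = R=[0.8046 -0.5938 0.0000; 0.5938 0.8046 0.0000; 0.0000 0.0000 1.0000], t=(-0.7622, 0.5670, 0.0000)
after S1 (compose_se3): R=[0.5751 -0.2019 -0.7928; 0.6470 -0.4808 0.5917; -0.5007 -0.8533 -0.1459], t=(-0.7225, -1.9260, -1.7070)
after S2 (essential): [0.1465 -0.3904 0.5686; 0.2583 -0.1437 -0.2213; -0.4474 0.2936 0.2830]

matrix = [0.1465 -0.3904 0.5686; 0.2583 -0.1437 -0.2213; -0.4474 0.2936 0.2830]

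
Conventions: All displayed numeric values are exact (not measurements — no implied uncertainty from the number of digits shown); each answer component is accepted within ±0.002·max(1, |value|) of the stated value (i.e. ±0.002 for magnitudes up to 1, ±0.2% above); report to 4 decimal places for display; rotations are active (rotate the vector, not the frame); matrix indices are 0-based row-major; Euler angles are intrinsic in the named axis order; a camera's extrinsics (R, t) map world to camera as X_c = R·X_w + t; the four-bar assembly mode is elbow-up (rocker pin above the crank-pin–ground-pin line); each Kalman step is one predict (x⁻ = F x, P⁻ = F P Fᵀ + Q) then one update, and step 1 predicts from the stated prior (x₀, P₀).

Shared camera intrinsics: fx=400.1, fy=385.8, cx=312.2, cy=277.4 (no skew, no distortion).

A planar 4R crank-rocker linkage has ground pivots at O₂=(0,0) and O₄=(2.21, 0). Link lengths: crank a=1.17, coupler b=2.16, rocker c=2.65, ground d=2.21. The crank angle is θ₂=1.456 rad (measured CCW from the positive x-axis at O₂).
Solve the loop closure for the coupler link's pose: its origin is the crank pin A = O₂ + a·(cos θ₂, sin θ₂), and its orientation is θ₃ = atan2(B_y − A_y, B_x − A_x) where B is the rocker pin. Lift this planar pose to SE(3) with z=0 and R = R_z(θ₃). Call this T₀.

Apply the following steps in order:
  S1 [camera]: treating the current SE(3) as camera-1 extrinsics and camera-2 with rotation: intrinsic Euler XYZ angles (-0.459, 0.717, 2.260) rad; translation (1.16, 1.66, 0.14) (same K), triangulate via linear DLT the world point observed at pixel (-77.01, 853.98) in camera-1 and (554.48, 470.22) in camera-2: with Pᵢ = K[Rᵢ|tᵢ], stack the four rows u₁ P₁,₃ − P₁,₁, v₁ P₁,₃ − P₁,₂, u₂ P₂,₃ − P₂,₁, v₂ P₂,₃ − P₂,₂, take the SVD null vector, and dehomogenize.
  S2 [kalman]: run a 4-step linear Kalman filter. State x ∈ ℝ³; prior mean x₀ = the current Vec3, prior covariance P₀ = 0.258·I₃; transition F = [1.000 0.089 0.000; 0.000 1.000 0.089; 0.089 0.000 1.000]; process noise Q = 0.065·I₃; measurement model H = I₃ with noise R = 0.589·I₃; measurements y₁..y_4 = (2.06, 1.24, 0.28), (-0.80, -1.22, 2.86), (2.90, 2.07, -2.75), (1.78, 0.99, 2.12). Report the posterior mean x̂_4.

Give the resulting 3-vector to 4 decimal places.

result = (1.3035, 1.2284, 0.9268)

source (fourbar_fk): coupler pose = R=[0.7431 -0.6692 0.0000; 0.6692 0.7431 0.0000; 0.0000 0.0000 1.0000], t=(0.1340, 1.1623, 0.0000)
after S1 (triangulate): (-0.5010, 1.6171, 1.3574)
after S2 (kf_track): (1.3035, 1.2284, 0.9268)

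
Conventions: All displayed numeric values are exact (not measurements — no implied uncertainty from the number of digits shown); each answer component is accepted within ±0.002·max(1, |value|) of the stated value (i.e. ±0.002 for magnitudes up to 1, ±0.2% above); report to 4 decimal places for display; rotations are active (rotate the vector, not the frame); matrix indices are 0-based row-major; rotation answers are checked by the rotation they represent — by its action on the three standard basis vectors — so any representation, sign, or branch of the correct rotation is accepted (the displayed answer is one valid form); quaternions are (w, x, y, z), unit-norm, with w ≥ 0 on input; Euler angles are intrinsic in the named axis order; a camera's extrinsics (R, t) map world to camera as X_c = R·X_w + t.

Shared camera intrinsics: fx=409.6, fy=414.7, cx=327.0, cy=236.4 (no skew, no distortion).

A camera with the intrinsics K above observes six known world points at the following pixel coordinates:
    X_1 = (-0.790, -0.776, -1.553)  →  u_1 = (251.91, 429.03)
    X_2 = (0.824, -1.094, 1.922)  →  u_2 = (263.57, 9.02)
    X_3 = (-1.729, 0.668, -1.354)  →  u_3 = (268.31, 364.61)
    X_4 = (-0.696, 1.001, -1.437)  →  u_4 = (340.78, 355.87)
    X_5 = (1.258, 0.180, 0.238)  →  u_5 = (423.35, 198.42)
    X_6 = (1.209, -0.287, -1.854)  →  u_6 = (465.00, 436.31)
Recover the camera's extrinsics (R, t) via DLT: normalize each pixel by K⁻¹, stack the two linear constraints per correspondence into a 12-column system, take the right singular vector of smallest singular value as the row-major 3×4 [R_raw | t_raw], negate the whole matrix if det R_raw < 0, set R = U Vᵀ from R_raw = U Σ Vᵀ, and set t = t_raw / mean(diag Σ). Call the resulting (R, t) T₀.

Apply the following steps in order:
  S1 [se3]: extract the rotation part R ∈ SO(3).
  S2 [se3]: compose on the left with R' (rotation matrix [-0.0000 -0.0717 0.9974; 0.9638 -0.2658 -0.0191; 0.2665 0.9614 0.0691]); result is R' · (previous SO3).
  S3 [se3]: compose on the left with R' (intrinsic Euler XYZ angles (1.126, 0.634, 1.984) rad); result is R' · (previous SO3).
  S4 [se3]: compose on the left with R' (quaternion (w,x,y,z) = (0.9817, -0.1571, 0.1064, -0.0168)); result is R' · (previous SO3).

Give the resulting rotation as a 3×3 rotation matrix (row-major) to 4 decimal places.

rotation (matrix) = ((-0.6165, -0.4148, -0.6692), (-0.7453, 0.0335, 0.6659), (-0.2538, 0.9093, -0.3298))

source (pnp_recover): camera pose = R=[0.8195 0.5129 -0.2556; -0.2373 -0.1022 -0.9660; -0.5216 0.8524 0.0380], t=(-0.1200, 0.1799, 4.5002)
after S1 (rot_of_se3): [0.8195 0.5129 -0.2556; -0.2373 -0.1022 -0.9660; -0.5216 0.8524 0.0380]
after S2 (compose_so3): [-0.5032 0.8575 0.1071; 0.8629 0.5052 0.0097; -0.0458 0.0973 -0.9942]
after S3 (compose_so3): [-0.5011 -0.5925 -0.6307; -0.6286 -0.2517 0.7358; -0.5948 0.7652 -0.2464]
after S4 (compose_so3): [-0.6165 -0.4148 -0.6692; -0.7453 0.0335 0.6659; -0.2538 0.9093 -0.3298]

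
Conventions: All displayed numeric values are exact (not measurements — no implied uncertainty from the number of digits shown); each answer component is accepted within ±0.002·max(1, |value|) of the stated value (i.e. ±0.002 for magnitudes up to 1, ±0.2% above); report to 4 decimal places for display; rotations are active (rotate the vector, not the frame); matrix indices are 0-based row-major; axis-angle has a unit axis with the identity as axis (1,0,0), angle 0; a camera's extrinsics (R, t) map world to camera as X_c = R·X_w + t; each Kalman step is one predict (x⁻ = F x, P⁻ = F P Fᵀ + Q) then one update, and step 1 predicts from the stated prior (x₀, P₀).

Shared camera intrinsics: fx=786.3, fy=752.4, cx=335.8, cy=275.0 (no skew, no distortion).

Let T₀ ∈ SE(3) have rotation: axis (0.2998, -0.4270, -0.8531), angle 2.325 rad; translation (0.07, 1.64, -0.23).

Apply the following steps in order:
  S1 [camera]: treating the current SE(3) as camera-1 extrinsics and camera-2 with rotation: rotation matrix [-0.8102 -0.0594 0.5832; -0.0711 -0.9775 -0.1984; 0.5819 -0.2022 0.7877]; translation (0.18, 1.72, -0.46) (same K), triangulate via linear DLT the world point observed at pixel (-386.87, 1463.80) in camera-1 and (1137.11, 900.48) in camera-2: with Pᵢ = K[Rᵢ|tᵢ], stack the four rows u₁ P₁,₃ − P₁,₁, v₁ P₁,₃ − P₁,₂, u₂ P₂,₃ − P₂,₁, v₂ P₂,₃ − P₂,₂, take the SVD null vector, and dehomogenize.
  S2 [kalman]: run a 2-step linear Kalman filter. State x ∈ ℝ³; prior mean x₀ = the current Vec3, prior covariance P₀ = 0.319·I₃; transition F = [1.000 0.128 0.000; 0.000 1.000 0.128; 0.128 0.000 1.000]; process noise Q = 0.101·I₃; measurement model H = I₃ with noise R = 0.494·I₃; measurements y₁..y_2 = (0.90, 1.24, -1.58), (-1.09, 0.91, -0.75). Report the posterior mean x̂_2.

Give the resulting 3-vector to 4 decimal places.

result = (-0.0788, 0.8770, -0.1735)

after S1 (triangulate): (0.2601, 0.6200, 1.7067)
after S2 (kf_track): (-0.0788, 0.8770, -0.1735)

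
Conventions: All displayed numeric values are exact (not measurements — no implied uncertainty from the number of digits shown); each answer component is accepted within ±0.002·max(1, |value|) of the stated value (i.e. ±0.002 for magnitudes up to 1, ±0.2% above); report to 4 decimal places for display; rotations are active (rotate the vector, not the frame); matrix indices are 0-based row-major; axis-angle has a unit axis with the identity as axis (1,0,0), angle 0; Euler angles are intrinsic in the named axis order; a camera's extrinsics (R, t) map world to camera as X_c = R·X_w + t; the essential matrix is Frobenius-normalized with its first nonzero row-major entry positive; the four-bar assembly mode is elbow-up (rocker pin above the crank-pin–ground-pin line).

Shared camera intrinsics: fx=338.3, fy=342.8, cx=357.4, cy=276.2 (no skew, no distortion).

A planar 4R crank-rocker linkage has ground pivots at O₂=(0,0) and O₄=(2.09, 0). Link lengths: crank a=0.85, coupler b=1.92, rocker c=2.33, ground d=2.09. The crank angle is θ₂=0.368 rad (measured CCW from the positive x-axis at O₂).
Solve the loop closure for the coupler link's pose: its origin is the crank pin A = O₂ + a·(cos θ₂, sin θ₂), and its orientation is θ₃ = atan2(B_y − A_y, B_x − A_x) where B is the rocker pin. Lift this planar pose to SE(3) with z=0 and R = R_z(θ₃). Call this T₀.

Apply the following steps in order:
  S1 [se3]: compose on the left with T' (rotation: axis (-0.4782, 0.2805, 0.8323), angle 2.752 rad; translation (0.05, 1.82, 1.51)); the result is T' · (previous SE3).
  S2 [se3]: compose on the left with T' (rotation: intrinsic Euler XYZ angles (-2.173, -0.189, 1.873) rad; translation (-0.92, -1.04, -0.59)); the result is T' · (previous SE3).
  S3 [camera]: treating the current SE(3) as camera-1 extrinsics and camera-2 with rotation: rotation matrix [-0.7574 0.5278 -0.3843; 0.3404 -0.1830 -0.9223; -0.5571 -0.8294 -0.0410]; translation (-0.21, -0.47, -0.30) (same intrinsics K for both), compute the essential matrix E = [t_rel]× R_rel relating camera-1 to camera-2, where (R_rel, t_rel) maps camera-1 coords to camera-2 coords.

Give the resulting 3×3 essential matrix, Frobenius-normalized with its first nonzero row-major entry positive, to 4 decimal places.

source (fourbar_fk): coupler pose = R=[0.2358 -0.9718 0.0000; 0.9718 0.2358 0.0000; 0.0000 0.0000 1.0000], t=(0.7931, 0.3058, 0.0000)
after S1 (compose_se3): R=[-0.6724 0.3359 -0.6596; -0.7382 -0.2386 0.6310; 0.0545 0.9112 0.4084], t=(-0.5102, 1.6293, 0.8998)
after S2 (compose_se3): R=[0.8785 -0.0457 -0.4755; 0.4234 0.5355 0.7308; 0.2213 -0.8433 0.4897], t=(-2.4677, 0.0216, -0.1403)
after S3 (essential): [0.1062 -0.5122 0.1368; -0.0092 -0.2054 0.5501; -0.1404 0.4117 0.4166]

matrix = [0.1062 -0.5122 0.1368; -0.0092 -0.2054 0.5501; -0.1404 0.4117 0.4166]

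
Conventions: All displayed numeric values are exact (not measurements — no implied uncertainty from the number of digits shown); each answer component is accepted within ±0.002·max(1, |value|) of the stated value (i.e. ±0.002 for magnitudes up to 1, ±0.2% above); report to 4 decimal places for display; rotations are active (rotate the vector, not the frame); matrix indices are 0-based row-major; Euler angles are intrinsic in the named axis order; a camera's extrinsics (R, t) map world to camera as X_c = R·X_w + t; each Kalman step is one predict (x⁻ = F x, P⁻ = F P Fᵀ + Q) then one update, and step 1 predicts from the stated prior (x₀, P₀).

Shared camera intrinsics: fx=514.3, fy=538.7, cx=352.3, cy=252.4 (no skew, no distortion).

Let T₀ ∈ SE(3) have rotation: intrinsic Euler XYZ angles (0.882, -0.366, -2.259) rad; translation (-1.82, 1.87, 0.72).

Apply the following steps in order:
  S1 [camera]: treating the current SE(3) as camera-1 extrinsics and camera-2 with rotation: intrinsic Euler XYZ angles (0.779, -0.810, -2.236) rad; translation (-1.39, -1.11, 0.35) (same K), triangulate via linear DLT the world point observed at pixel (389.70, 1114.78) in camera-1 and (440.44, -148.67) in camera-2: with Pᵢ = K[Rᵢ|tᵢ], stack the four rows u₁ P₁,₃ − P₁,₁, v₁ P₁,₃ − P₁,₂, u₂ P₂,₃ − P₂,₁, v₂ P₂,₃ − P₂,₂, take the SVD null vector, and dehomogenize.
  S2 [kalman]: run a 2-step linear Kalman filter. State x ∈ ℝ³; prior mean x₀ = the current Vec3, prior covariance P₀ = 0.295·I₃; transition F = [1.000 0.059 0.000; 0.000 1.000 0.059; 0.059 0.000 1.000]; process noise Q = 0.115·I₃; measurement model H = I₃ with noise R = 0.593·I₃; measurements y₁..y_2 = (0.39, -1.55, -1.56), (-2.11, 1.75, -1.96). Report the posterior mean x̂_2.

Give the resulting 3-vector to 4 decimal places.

result = (-1.3386, 0.5369, -1.4054)

after S1 (triangulate): (-1.7723, 0.9317, -0.5571)
after S2 (kf_track): (-1.3386, 0.5369, -1.4054)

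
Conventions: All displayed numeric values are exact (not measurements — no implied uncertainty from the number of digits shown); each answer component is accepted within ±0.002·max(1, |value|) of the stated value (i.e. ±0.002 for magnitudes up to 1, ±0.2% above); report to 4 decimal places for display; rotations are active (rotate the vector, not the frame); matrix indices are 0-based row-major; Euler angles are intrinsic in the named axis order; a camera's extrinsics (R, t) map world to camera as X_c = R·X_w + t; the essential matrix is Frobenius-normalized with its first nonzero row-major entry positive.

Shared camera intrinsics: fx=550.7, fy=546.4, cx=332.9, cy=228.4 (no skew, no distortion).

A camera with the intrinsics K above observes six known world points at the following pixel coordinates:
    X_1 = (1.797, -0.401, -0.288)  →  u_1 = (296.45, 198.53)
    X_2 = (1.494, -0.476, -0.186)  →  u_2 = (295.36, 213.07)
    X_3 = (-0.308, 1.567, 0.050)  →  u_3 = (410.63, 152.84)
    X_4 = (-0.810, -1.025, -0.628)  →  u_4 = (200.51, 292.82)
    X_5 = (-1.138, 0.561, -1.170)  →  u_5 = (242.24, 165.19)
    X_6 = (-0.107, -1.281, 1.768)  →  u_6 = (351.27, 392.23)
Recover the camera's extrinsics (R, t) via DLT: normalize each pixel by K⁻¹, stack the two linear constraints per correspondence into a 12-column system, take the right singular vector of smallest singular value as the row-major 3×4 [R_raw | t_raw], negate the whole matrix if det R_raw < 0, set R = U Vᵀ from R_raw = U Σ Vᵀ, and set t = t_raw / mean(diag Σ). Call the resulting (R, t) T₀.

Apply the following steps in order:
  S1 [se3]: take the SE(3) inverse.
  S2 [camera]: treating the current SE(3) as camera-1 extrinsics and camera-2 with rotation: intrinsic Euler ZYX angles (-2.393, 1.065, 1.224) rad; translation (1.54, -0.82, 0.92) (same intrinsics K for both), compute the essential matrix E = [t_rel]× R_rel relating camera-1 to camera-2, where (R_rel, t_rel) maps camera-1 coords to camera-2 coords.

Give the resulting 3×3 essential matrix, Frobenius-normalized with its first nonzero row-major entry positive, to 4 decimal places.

matrix = [0.2507 0.3517 -0.1012; 0.2635 0.4237 0.3859; 0.1749 0.1894 -0.5822]

source (pnp_recover): camera pose = R=[0.0896 0.6579 0.7478; -0.3672 -0.6761 0.6388; 0.9258 -0.3318 0.1810], t=(-0.2300, 0.1200, 6.5388)
after S1 (invert_se3): R=[0.0896 -0.3672 0.9258; 0.6579 -0.6761 -0.3318; 0.7478 0.6388 0.1810], t=(-5.9891, 2.4020, -1.0881)
after S2 (essential): [0.2507 0.3517 -0.1012; 0.2635 0.4237 0.3859; 0.1749 0.1894 -0.5822]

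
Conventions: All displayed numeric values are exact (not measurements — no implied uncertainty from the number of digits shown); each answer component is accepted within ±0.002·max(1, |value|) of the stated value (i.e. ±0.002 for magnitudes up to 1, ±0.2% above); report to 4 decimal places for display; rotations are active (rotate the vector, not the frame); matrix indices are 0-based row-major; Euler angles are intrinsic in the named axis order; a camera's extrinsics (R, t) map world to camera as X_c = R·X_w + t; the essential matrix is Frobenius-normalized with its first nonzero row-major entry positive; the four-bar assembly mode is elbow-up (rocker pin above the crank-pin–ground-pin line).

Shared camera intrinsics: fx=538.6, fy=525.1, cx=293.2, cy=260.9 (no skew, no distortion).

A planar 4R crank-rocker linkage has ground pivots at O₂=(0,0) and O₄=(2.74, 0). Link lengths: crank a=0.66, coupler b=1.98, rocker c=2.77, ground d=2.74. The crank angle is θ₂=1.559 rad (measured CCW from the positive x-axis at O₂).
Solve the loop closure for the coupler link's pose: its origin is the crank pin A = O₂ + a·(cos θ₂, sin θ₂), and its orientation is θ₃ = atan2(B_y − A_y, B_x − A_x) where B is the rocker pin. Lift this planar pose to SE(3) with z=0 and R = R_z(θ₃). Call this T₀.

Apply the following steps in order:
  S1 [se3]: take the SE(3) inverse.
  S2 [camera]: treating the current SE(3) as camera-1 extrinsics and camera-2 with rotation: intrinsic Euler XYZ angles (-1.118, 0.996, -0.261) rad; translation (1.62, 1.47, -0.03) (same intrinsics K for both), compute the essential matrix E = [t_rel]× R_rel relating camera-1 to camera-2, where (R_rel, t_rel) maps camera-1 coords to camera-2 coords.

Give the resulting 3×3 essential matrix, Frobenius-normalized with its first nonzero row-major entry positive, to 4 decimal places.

source (fourbar_fk): coupler pose = R=[0.5801 -0.8145 0.0000; 0.8145 0.5801 0.0000; 0.0000 0.0000 1.0000], t=(0.0078, 0.6600, 0.0000)
after S1 (invert_se3): R=[0.5801 0.8145 0.0000; -0.8145 0.5801 -0.0000; 0.0000 0.0000 1.0000], t=(-0.5421, -0.3765, 0.0000)
after S2 (essential): [0.4572 0.0564 -0.2050; -0.3437 -0.2943 0.2795; 0.3454 -0.5670 0.1488]

matrix = [0.4572 0.0564 -0.2050; -0.3437 -0.2943 0.2795; 0.3454 -0.5670 0.1488]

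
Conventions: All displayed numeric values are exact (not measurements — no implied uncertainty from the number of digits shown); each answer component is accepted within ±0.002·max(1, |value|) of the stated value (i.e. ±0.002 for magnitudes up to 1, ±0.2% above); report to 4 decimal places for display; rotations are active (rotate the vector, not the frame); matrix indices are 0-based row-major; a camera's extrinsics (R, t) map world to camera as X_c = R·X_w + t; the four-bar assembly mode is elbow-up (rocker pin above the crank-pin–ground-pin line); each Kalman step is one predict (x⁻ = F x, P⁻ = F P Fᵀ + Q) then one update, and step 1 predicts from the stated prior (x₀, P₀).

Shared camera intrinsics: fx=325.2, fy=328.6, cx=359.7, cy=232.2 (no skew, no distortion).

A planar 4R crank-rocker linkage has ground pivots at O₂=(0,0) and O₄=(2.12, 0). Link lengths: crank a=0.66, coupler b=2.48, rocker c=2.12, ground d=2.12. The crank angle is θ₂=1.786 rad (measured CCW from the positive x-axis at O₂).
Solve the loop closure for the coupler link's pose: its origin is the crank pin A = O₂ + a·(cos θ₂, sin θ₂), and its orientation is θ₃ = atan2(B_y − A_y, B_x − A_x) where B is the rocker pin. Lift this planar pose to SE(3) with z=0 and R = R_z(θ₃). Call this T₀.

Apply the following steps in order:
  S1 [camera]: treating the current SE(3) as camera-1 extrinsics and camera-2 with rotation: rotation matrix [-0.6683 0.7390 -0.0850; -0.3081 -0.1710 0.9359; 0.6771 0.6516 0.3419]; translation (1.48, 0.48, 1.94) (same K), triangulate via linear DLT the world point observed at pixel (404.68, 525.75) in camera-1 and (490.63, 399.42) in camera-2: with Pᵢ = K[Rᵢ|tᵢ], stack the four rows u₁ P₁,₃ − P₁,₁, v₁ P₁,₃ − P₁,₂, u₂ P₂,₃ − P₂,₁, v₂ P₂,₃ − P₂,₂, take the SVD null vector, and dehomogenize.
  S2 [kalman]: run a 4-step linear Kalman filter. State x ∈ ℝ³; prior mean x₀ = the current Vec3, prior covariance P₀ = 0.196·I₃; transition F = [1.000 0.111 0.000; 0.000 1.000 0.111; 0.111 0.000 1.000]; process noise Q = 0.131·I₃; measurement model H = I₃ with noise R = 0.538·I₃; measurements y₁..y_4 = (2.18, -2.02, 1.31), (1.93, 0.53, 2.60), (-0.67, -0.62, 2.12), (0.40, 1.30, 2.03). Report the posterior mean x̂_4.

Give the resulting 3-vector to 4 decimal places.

result = (0.5495, 0.5449, 2.0966)

source (fourbar_fk): coupler pose = R=[0.8084 -0.5886 0.0000; 0.5886 0.8084 0.0000; 0.0000 0.0000 1.0000], t=(-0.1409, 0.6448, 0.0000)
after S1 (triangulate): (0.5492, 0.2145, 1.2777)
after S2 (kf_track): (0.5495, 0.5449, 2.0966)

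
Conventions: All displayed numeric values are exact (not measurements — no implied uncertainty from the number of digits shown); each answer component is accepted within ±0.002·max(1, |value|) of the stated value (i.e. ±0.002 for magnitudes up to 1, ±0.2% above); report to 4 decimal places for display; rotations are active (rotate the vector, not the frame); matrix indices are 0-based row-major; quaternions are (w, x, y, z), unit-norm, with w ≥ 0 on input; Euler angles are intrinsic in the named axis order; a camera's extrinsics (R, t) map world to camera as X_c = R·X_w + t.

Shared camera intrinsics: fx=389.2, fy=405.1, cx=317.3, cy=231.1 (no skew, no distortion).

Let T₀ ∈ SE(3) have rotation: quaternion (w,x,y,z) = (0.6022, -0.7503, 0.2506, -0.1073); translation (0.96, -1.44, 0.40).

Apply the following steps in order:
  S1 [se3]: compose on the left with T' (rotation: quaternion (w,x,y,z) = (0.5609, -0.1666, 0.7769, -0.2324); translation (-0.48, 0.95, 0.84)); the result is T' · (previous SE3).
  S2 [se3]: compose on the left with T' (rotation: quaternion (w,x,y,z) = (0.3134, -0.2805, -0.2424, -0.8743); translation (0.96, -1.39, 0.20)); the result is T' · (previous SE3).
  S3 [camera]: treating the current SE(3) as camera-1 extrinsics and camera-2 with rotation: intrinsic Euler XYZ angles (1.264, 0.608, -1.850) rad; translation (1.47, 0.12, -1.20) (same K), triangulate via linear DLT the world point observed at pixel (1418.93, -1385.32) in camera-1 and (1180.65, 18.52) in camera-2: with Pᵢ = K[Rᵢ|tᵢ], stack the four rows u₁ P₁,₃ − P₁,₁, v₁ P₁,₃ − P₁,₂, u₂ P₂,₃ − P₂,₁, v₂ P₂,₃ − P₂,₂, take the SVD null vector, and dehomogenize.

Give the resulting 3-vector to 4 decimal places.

result = (-1.8655, -0.5705, 1.5934)

after S1 (compose_se3): R=[-0.4030 -0.8312 -0.3831; -0.8405 0.1704 0.5143; -0.3622 0.5293 -0.7673], t=(-0.4057, -0.8230, 0.7617)
after S2 (compose_se3): R=[-0.4371 0.8328 0.3396; 0.5255 0.5429 -0.6551; -0.7299 -0.1079 -0.6749], t=(0.9171, -0.2015, 0.2876)
after S3 (triangulate): (-1.8655, -0.5705, 1.5934)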